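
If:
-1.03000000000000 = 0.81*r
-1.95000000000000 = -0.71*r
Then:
No Solution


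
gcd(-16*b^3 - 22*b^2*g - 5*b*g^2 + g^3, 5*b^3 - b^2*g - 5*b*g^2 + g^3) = b + g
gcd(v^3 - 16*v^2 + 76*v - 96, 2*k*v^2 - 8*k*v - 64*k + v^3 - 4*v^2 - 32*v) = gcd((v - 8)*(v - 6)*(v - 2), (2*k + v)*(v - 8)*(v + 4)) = v - 8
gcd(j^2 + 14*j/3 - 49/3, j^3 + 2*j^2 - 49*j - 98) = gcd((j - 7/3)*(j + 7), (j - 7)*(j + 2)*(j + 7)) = j + 7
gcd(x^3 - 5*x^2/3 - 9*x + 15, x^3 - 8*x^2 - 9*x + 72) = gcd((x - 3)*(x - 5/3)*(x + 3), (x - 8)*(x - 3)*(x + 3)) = x^2 - 9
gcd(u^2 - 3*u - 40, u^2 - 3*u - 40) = u^2 - 3*u - 40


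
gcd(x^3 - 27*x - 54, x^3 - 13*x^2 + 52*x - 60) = x - 6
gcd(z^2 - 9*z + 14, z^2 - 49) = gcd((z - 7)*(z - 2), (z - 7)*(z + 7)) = z - 7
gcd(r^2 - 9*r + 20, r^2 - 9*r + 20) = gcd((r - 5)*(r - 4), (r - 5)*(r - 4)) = r^2 - 9*r + 20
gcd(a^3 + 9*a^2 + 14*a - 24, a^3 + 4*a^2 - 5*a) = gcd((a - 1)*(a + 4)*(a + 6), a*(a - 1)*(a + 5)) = a - 1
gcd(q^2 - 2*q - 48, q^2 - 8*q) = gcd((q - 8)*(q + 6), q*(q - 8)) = q - 8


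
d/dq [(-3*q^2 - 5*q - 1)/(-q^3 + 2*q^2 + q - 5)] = (-3*q^4 - 10*q^3 + 4*q^2 + 34*q + 26)/(q^6 - 4*q^5 + 2*q^4 + 14*q^3 - 19*q^2 - 10*q + 25)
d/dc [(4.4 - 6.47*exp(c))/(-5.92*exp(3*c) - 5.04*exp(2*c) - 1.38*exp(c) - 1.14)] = (-76.6048*exp(3*c) + 45.5352*exp(2*c) + 44.352*exp(c) + 13.4478)*exp(c)/(35.0464*exp(6*c) + 59.6736*exp(5*c) + 41.7408*exp(4*c) + 27.408*exp(3*c) + 13.3956*exp(2*c) + 3.1464*exp(c) + 1.2996)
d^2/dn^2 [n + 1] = 0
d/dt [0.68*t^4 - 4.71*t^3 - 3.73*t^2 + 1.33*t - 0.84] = 2.72*t^3 - 14.13*t^2 - 7.46*t + 1.33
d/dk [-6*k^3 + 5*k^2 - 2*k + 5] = -18*k^2 + 10*k - 2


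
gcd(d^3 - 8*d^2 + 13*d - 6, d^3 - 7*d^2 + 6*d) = d^2 - 7*d + 6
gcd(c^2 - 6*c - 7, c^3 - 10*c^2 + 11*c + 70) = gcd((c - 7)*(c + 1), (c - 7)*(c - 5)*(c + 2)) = c - 7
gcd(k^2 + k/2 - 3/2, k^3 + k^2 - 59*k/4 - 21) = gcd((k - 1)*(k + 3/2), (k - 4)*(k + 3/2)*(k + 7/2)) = k + 3/2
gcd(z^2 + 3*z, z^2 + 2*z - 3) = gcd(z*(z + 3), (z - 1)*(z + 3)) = z + 3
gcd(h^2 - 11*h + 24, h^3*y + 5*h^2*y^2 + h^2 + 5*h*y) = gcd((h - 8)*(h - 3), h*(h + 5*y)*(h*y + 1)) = 1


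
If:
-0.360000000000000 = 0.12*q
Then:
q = -3.00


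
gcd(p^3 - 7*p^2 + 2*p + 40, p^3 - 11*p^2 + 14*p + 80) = p^2 - 3*p - 10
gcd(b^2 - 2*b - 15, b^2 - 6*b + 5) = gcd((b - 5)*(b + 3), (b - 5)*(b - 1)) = b - 5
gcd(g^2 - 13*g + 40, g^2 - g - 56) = g - 8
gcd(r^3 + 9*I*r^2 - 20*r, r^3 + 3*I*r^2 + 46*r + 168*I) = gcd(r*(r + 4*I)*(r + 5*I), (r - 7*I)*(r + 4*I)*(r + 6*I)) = r + 4*I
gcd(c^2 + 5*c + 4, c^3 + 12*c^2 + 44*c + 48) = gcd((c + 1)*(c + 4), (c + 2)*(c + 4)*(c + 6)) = c + 4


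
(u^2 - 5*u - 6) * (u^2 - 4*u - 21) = u^4 - 9*u^3 - 7*u^2 + 129*u + 126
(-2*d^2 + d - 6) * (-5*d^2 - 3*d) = 10*d^4 + d^3 + 27*d^2 + 18*d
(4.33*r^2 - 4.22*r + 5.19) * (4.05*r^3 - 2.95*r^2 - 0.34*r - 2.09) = 17.5365*r^5 - 29.8645*r^4 + 31.9963*r^3 - 22.9254*r^2 + 7.0552*r - 10.8471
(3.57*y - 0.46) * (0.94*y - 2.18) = 3.3558*y^2 - 8.215*y + 1.0028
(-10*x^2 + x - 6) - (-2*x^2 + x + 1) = -8*x^2 - 7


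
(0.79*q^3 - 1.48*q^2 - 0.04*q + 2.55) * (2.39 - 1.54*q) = -1.2166*q^4 + 4.1673*q^3 - 3.4756*q^2 - 4.0226*q + 6.0945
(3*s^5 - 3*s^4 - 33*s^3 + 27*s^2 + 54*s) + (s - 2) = 3*s^5 - 3*s^4 - 33*s^3 + 27*s^2 + 55*s - 2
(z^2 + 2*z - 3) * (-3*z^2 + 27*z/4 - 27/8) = -3*z^4 + 3*z^3/4 + 153*z^2/8 - 27*z + 81/8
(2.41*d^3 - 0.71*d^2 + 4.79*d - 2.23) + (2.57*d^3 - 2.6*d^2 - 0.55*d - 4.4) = 4.98*d^3 - 3.31*d^2 + 4.24*d - 6.63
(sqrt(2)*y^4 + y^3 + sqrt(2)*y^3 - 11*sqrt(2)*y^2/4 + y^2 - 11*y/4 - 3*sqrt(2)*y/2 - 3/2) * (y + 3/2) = sqrt(2)*y^5 + y^4 + 5*sqrt(2)*y^4/2 - 5*sqrt(2)*y^3/4 + 5*y^3/2 - 45*sqrt(2)*y^2/8 - 5*y^2/4 - 45*y/8 - 9*sqrt(2)*y/4 - 9/4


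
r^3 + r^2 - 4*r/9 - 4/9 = (r - 2/3)*(r + 2/3)*(r + 1)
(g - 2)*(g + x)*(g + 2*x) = g^3 + 3*g^2*x - 2*g^2 + 2*g*x^2 - 6*g*x - 4*x^2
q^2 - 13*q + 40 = (q - 8)*(q - 5)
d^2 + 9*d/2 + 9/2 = (d + 3/2)*(d + 3)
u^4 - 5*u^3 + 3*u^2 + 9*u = u*(u - 3)^2*(u + 1)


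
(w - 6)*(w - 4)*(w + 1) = w^3 - 9*w^2 + 14*w + 24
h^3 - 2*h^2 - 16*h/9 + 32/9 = (h - 2)*(h - 4/3)*(h + 4/3)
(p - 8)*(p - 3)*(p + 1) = p^3 - 10*p^2 + 13*p + 24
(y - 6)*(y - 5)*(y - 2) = y^3 - 13*y^2 + 52*y - 60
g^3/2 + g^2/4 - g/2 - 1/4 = (g/2 + 1/2)*(g - 1)*(g + 1/2)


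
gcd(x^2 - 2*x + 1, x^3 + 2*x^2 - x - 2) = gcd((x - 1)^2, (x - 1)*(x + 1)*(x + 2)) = x - 1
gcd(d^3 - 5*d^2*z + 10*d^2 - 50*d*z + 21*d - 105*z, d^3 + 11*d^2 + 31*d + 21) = d^2 + 10*d + 21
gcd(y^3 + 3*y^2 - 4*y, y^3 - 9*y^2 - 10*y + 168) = y + 4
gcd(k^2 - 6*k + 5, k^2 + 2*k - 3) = k - 1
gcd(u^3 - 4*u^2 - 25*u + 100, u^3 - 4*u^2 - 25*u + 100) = u^3 - 4*u^2 - 25*u + 100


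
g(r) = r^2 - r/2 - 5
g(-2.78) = 4.12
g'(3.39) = 6.28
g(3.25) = 3.94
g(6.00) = 28.00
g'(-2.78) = -6.06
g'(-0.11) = -0.72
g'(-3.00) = -6.50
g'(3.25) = 6.00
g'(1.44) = 2.38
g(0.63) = -4.92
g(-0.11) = -4.93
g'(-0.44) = -1.38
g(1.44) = -3.65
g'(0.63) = 0.76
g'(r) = 2*r - 1/2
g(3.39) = 4.80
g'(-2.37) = -5.24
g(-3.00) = 5.50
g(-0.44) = -4.59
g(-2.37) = 1.80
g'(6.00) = 11.50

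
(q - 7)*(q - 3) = q^2 - 10*q + 21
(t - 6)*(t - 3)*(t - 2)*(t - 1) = t^4 - 12*t^3 + 47*t^2 - 72*t + 36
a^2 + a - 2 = (a - 1)*(a + 2)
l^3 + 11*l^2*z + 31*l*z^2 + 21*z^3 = (l + z)*(l + 3*z)*(l + 7*z)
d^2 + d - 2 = (d - 1)*(d + 2)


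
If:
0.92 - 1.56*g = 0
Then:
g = 0.59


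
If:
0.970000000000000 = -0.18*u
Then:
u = -5.39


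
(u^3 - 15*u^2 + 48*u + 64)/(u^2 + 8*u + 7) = (u^2 - 16*u + 64)/(u + 7)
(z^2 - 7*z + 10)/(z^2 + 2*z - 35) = (z - 2)/(z + 7)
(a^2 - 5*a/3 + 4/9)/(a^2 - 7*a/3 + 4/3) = (a - 1/3)/(a - 1)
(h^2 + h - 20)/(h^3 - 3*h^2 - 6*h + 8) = (h + 5)/(h^2 + h - 2)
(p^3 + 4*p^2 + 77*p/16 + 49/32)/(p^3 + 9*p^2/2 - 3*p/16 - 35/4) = (8*p^2 + 18*p + 7)/(2*(4*p^2 + 11*p - 20))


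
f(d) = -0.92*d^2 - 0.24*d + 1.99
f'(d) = -1.84*d - 0.24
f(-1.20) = 0.95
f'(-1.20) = 1.97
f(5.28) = -24.93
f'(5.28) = -9.96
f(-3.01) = -5.62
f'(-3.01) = 5.30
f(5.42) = -26.34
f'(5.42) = -10.21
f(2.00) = -2.17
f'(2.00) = -3.92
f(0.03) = 1.98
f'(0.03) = -0.30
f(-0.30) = 1.98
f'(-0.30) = 0.31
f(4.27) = -15.81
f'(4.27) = -8.10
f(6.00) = -32.57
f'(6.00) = -11.28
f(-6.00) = -29.69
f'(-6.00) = 10.80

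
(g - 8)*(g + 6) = g^2 - 2*g - 48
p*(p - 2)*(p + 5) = p^3 + 3*p^2 - 10*p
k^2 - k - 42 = (k - 7)*(k + 6)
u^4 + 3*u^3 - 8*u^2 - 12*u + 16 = (u - 2)*(u - 1)*(u + 2)*(u + 4)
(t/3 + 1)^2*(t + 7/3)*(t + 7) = t^4/9 + 46*t^3/27 + 244*t^2/27 + 182*t/9 + 49/3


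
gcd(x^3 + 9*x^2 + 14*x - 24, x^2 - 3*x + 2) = x - 1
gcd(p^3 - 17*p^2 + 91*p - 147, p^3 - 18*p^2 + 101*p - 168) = p^2 - 10*p + 21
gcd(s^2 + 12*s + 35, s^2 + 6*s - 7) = s + 7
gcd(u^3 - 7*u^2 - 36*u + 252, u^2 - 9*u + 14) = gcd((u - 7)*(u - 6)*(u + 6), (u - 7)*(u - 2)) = u - 7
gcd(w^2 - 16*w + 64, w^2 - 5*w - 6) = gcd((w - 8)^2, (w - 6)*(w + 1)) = 1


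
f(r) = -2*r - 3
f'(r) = -2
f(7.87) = -18.74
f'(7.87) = -2.00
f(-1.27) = -0.46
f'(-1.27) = -2.00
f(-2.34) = 1.68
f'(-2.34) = -2.00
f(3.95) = -10.90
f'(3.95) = -2.00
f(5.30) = -13.60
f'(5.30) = -2.00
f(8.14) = -19.28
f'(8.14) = -2.00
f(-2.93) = 2.86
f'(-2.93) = -2.00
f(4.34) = -11.68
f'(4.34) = -2.00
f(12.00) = -27.00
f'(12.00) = -2.00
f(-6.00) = 9.00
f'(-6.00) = -2.00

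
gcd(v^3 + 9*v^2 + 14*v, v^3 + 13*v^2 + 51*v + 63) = v + 7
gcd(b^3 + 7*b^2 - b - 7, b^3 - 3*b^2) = 1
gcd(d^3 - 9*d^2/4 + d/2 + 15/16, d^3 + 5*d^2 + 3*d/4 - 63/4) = d - 3/2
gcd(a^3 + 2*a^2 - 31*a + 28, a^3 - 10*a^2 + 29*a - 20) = a^2 - 5*a + 4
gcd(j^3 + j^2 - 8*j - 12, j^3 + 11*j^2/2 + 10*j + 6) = j^2 + 4*j + 4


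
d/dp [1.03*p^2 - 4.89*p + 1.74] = 2.06*p - 4.89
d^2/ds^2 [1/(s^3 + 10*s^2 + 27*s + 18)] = 2*(-(3*s + 10)*(s^3 + 10*s^2 + 27*s + 18) + (3*s^2 + 20*s + 27)^2)/(s^3 + 10*s^2 + 27*s + 18)^3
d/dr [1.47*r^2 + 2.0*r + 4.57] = 2.94*r + 2.0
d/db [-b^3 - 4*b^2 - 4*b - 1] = -3*b^2 - 8*b - 4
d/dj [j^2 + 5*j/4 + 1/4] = 2*j + 5/4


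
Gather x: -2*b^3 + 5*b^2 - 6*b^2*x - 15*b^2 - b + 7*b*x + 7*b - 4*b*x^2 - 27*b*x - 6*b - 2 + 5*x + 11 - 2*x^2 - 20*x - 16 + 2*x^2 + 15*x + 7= -2*b^3 - 10*b^2 - 4*b*x^2 + x*(-6*b^2 - 20*b)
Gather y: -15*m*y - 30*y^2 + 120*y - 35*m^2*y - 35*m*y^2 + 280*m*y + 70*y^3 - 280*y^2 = 70*y^3 + y^2*(-35*m - 310) + y*(-35*m^2 + 265*m + 120)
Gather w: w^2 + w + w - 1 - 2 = w^2 + 2*w - 3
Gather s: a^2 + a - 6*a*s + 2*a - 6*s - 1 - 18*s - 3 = a^2 + 3*a + s*(-6*a - 24) - 4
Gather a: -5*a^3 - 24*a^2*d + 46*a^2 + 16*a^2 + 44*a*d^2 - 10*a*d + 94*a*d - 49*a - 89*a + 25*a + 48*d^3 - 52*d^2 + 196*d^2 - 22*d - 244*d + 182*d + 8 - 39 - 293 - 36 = -5*a^3 + a^2*(62 - 24*d) + a*(44*d^2 + 84*d - 113) + 48*d^3 + 144*d^2 - 84*d - 360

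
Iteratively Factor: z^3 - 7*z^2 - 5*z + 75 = (z + 3)*(z^2 - 10*z + 25) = (z - 5)*(z + 3)*(z - 5)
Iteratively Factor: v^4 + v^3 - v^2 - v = (v)*(v^3 + v^2 - v - 1) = v*(v - 1)*(v^2 + 2*v + 1) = v*(v - 1)*(v + 1)*(v + 1)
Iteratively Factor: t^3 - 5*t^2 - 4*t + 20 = (t - 5)*(t^2 - 4) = (t - 5)*(t - 2)*(t + 2)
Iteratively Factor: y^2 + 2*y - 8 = (y - 2)*(y + 4)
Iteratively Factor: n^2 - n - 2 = (n - 2)*(n + 1)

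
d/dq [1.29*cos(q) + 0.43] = -1.29*sin(q)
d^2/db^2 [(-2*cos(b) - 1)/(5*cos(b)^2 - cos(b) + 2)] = 5*(-90*sin(b)^4*cos(b) - 22*sin(b)^4 + 7*sin(b)^2 + 33*cos(b)/4 - 33*cos(3*b)/4 + 5*cos(5*b) + 13)/(5*sin(b)^2 + cos(b) - 7)^3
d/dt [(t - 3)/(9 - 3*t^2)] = (-t^2 + 2*t*(t - 3) + 3)/(3*(t^2 - 3)^2)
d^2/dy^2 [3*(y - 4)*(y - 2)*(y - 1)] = 18*y - 42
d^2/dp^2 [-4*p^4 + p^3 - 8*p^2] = -48*p^2 + 6*p - 16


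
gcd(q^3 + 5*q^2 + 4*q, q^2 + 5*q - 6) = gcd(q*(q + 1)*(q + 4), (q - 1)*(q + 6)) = 1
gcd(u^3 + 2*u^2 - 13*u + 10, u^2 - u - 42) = 1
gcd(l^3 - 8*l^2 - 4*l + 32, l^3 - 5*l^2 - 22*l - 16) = l^2 - 6*l - 16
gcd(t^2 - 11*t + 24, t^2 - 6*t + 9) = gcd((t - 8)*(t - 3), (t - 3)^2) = t - 3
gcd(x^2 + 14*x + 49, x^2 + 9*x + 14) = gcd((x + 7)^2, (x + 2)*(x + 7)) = x + 7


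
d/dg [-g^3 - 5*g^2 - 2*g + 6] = -3*g^2 - 10*g - 2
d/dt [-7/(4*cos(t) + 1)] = -28*sin(t)/(4*cos(t) + 1)^2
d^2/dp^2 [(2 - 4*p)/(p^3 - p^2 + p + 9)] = 4*(-(2*p - 1)*(3*p^2 - 2*p + 1)^2 + (6*p^2 - 4*p + (2*p - 1)*(3*p - 1) + 2)*(p^3 - p^2 + p + 9))/(p^3 - p^2 + p + 9)^3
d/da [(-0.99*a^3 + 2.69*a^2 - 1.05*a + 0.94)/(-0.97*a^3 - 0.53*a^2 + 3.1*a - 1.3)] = (-4.44089209850063e-16*a^5 + 3.134*a^4 - 8.175*a^3 + 14.3789*a^2 - 5.9976*a - 1.549)/(0.9409*a^6 + 1.0282*a^5 - 5.7331*a^4 - 0.764000000000001*a^3 + 10.988*a^2 - 8.06*a + 1.69)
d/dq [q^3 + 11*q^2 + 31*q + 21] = 3*q^2 + 22*q + 31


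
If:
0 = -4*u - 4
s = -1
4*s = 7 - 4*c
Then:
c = 11/4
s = -1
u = -1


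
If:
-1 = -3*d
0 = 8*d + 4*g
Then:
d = 1/3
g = -2/3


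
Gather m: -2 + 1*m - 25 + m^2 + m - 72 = m^2 + 2*m - 99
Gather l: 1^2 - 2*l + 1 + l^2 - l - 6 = l^2 - 3*l - 4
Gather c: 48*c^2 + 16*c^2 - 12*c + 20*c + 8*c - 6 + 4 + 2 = 64*c^2 + 16*c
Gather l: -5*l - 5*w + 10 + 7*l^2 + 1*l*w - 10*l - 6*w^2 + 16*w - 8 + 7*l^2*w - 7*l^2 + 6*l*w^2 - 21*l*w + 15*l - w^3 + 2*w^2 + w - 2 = 7*l^2*w + l*(6*w^2 - 20*w) - w^3 - 4*w^2 + 12*w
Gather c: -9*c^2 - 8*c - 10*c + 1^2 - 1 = -9*c^2 - 18*c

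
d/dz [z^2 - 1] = 2*z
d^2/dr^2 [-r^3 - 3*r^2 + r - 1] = -6*r - 6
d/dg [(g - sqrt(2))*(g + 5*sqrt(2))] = 2*g + 4*sqrt(2)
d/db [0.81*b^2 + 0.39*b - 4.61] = 1.62*b + 0.39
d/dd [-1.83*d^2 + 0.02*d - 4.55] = 0.02 - 3.66*d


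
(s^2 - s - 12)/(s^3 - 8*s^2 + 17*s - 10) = (s^2 - s - 12)/(s^3 - 8*s^2 + 17*s - 10)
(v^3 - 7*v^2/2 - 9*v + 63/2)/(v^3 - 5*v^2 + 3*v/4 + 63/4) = 2*(v + 3)/(2*v + 3)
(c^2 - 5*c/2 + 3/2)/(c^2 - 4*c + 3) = (c - 3/2)/(c - 3)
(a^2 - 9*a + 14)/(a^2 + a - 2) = (a^2 - 9*a + 14)/(a^2 + a - 2)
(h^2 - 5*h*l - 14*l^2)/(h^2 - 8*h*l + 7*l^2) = (h + 2*l)/(h - l)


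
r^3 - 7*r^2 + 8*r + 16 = (r - 4)^2*(r + 1)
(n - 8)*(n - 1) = n^2 - 9*n + 8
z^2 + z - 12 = (z - 3)*(z + 4)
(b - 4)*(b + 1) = b^2 - 3*b - 4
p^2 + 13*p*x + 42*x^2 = (p + 6*x)*(p + 7*x)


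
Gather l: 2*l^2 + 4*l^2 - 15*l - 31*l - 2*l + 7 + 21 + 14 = 6*l^2 - 48*l + 42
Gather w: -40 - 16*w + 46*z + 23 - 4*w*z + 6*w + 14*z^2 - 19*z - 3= w*(-4*z - 10) + 14*z^2 + 27*z - 20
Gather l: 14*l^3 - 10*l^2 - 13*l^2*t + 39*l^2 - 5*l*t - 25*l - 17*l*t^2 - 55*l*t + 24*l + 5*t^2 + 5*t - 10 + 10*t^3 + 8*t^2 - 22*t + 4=14*l^3 + l^2*(29 - 13*t) + l*(-17*t^2 - 60*t - 1) + 10*t^3 + 13*t^2 - 17*t - 6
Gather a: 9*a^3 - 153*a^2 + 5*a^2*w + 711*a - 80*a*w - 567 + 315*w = 9*a^3 + a^2*(5*w - 153) + a*(711 - 80*w) + 315*w - 567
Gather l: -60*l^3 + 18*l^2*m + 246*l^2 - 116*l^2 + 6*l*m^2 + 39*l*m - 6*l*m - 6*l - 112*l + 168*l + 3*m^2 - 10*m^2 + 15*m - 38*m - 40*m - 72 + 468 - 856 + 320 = -60*l^3 + l^2*(18*m + 130) + l*(6*m^2 + 33*m + 50) - 7*m^2 - 63*m - 140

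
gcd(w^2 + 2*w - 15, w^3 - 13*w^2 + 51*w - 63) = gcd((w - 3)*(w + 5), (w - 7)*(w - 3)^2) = w - 3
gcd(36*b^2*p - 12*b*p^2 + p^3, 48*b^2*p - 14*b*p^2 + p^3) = -6*b*p + p^2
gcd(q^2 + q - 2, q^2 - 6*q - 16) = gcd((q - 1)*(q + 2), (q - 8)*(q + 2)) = q + 2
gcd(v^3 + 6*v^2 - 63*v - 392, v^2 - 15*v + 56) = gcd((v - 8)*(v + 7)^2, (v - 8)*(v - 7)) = v - 8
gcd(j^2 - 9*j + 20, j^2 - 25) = j - 5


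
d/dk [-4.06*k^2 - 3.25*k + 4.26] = -8.12*k - 3.25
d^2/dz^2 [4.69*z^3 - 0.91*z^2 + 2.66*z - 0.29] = 28.14*z - 1.82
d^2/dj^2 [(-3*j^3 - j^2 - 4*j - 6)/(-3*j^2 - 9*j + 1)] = 2*(261*j^3 + 90*j^2 + 531*j + 541)/(27*j^6 + 243*j^5 + 702*j^4 + 567*j^3 - 234*j^2 + 27*j - 1)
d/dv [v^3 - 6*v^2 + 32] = 3*v*(v - 4)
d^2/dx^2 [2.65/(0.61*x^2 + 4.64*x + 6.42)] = (-1.97213*x^2 - 15.00112*x + 2.65*(1.22*x + 4.64)*(2.44*x + 9.28) - 20.75586)/(0.61*x^2 + 4.64*x + 6.42)^3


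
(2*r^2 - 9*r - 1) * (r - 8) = 2*r^3 - 25*r^2 + 71*r + 8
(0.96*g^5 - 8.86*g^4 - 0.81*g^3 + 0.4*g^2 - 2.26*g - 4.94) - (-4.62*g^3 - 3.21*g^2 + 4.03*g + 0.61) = 0.96*g^5 - 8.86*g^4 + 3.81*g^3 + 3.61*g^2 - 6.29*g - 5.55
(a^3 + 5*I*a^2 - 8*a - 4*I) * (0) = 0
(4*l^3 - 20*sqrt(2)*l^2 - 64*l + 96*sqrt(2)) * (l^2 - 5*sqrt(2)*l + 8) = 4*l^5 - 40*sqrt(2)*l^4 + 168*l^3 + 256*sqrt(2)*l^2 - 1472*l + 768*sqrt(2)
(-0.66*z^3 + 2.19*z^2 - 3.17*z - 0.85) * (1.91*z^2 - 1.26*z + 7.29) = -1.2606*z^5 + 5.0145*z^4 - 13.6255*z^3 + 18.3358*z^2 - 22.0383*z - 6.1965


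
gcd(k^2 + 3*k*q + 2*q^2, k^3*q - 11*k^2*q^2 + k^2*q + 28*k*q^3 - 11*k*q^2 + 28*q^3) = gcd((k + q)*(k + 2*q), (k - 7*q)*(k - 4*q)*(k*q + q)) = 1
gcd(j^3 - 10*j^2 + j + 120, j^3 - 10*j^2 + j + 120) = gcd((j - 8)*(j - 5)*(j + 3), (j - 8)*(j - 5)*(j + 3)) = j^3 - 10*j^2 + j + 120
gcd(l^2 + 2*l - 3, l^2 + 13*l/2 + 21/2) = l + 3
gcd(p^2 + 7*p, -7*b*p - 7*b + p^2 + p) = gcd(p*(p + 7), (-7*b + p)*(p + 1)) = 1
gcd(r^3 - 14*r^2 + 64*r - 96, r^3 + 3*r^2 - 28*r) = r - 4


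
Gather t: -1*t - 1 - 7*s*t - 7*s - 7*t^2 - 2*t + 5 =-7*s - 7*t^2 + t*(-7*s - 3) + 4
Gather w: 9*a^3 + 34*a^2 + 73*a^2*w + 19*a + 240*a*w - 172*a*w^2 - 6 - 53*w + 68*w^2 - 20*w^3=9*a^3 + 34*a^2 + 19*a - 20*w^3 + w^2*(68 - 172*a) + w*(73*a^2 + 240*a - 53) - 6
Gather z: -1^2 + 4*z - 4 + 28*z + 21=32*z + 16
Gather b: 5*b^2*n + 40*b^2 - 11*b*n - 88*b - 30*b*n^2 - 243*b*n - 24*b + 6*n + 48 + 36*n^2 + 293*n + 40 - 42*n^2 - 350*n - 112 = b^2*(5*n + 40) + b*(-30*n^2 - 254*n - 112) - 6*n^2 - 51*n - 24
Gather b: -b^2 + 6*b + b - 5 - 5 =-b^2 + 7*b - 10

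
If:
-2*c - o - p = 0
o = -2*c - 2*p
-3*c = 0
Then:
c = 0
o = 0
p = 0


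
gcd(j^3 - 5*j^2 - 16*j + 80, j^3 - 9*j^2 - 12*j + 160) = j^2 - j - 20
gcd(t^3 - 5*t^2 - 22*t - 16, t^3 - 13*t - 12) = t + 1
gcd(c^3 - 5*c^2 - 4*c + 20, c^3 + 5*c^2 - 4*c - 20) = c^2 - 4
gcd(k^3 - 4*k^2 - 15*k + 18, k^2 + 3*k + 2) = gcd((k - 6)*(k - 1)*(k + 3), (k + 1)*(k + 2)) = 1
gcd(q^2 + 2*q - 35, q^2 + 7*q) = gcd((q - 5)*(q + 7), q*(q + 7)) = q + 7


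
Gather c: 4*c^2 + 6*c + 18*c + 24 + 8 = 4*c^2 + 24*c + 32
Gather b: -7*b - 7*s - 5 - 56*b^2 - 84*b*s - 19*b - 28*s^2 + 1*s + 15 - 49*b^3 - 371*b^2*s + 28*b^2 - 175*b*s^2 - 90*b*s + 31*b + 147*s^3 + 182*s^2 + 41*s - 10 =-49*b^3 + b^2*(-371*s - 28) + b*(-175*s^2 - 174*s + 5) + 147*s^3 + 154*s^2 + 35*s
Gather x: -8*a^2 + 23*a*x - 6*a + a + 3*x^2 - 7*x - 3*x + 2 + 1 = -8*a^2 - 5*a + 3*x^2 + x*(23*a - 10) + 3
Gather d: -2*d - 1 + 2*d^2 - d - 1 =2*d^2 - 3*d - 2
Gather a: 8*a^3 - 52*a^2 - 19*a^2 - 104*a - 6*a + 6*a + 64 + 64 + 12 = 8*a^3 - 71*a^2 - 104*a + 140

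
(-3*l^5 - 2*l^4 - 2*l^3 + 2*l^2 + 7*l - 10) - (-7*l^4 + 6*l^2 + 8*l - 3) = -3*l^5 + 5*l^4 - 2*l^3 - 4*l^2 - l - 7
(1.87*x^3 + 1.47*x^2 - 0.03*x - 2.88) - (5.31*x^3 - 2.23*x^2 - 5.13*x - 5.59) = -3.44*x^3 + 3.7*x^2 + 5.1*x + 2.71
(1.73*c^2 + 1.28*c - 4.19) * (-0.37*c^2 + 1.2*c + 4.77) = -0.6401*c^4 + 1.6024*c^3 + 11.3384*c^2 + 1.0776*c - 19.9863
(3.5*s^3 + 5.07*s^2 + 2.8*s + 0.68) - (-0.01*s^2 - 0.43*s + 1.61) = 3.5*s^3 + 5.08*s^2 + 3.23*s - 0.93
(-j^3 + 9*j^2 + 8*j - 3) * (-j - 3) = j^4 - 6*j^3 - 35*j^2 - 21*j + 9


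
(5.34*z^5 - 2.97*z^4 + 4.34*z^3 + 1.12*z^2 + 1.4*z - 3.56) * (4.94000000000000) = 26.3796*z^5 - 14.6718*z^4 + 21.4396*z^3 + 5.5328*z^2 + 6.916*z - 17.5864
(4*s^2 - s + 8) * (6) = 24*s^2 - 6*s + 48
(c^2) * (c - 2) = c^3 - 2*c^2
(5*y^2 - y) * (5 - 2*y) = -10*y^3 + 27*y^2 - 5*y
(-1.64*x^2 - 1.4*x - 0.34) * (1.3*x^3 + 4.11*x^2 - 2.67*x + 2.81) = -2.132*x^5 - 8.5604*x^4 - 1.8172*x^3 - 2.2678*x^2 - 3.0262*x - 0.9554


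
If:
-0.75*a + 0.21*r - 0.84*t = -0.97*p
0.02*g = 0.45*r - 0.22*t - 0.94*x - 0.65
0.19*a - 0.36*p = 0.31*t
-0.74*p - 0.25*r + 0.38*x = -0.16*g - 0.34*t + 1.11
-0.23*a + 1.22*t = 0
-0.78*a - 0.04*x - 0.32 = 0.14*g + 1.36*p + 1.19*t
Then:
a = -0.81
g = 6.90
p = -0.30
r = -2.13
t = -0.15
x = -1.82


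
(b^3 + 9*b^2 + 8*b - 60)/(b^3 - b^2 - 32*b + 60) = (b + 5)/(b - 5)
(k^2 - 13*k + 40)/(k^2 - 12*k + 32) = (k - 5)/(k - 4)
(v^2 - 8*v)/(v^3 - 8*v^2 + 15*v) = (v - 8)/(v^2 - 8*v + 15)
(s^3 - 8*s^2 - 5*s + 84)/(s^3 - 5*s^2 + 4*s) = (s^2 - 4*s - 21)/(s*(s - 1))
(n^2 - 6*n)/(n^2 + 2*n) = (n - 6)/(n + 2)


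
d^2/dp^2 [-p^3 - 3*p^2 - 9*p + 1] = -6*p - 6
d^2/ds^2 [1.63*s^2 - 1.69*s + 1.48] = 3.26000000000000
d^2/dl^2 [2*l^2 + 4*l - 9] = 4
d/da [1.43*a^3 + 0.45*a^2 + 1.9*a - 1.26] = 4.29*a^2 + 0.9*a + 1.9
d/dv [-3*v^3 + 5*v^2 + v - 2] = -9*v^2 + 10*v + 1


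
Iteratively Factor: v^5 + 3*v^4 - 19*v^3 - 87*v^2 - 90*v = (v + 3)*(v^4 - 19*v^2 - 30*v) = (v + 2)*(v + 3)*(v^3 - 2*v^2 - 15*v) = (v - 5)*(v + 2)*(v + 3)*(v^2 + 3*v) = v*(v - 5)*(v + 2)*(v + 3)*(v + 3)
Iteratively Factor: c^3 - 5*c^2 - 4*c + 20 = (c - 2)*(c^2 - 3*c - 10) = (c - 2)*(c + 2)*(c - 5)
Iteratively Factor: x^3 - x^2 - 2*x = (x + 1)*(x^2 - 2*x) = (x - 2)*(x + 1)*(x)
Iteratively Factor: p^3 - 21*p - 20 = (p + 4)*(p^2 - 4*p - 5) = (p - 5)*(p + 4)*(p + 1)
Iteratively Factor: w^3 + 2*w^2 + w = (w)*(w^2 + 2*w + 1) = w*(w + 1)*(w + 1)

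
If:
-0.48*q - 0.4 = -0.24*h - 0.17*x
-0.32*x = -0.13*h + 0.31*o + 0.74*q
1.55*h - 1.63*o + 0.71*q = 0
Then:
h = 1.21067821067821 - 1.04583439436381*x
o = 1.05194805194805 - 1.06800993124523*x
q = -0.168750530515236*x - 0.227994227994228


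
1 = 1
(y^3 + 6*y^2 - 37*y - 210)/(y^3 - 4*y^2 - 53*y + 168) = (y^2 - y - 30)/(y^2 - 11*y + 24)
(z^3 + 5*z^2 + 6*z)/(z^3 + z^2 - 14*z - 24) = z/(z - 4)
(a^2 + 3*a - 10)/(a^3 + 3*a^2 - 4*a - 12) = (a + 5)/(a^2 + 5*a + 6)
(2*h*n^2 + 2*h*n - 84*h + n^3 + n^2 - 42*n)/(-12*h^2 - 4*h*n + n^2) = (-n^2 - n + 42)/(6*h - n)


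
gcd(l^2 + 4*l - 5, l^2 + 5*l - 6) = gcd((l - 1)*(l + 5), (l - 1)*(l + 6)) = l - 1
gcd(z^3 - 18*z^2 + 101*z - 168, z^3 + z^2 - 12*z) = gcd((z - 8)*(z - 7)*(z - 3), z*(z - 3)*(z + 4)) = z - 3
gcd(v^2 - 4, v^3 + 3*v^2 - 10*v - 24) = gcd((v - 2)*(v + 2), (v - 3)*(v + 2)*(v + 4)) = v + 2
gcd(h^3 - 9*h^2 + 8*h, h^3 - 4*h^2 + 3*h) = h^2 - h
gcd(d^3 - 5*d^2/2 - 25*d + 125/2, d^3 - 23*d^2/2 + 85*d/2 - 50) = d^2 - 15*d/2 + 25/2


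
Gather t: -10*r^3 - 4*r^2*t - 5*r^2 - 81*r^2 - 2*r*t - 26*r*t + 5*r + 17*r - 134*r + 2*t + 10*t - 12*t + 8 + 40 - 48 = -10*r^3 - 86*r^2 - 112*r + t*(-4*r^2 - 28*r)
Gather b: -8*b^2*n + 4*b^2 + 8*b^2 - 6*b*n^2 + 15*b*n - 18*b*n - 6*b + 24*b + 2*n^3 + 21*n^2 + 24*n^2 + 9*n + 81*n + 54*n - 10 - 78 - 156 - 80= b^2*(12 - 8*n) + b*(-6*n^2 - 3*n + 18) + 2*n^3 + 45*n^2 + 144*n - 324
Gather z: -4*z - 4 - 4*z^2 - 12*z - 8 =-4*z^2 - 16*z - 12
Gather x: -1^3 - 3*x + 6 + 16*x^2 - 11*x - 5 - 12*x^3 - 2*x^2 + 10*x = -12*x^3 + 14*x^2 - 4*x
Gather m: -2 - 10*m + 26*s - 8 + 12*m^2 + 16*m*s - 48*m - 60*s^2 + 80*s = 12*m^2 + m*(16*s - 58) - 60*s^2 + 106*s - 10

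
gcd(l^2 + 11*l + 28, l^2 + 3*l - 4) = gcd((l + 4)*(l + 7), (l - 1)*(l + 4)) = l + 4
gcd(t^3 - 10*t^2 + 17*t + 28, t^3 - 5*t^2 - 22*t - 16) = t + 1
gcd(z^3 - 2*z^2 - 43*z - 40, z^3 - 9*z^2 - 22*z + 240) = z^2 - 3*z - 40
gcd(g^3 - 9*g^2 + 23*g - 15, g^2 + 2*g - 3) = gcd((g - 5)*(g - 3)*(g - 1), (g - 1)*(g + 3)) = g - 1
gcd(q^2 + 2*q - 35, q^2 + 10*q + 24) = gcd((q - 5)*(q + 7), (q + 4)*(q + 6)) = 1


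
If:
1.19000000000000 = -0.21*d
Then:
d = -5.67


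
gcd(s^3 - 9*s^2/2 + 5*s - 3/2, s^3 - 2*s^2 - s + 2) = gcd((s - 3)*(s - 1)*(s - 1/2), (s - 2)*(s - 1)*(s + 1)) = s - 1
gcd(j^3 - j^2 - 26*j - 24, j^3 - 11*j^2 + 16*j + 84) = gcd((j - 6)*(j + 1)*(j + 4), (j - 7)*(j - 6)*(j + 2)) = j - 6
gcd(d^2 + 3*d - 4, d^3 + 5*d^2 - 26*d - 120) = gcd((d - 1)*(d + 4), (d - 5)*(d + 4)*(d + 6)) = d + 4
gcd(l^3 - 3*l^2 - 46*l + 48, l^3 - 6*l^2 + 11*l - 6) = l - 1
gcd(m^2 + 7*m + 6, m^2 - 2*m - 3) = m + 1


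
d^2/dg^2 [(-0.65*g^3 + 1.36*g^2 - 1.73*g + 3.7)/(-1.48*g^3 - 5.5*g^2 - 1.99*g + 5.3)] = (3.5527136788005e-15*g^7 - 16.539888*g^6 + 11.250072*g^5 + 72.455472*g^4 - 463.949622*g^3 - 853.0893*g^2 - 4.98779999999994*g - 284.92692)/(3.241792*g^9 + 36.1416*g^8 + 147.386688*g^7 + 228.73924*g^6 - 60.676656*g^5 - 509.29071*g^4 - 215.450801*g^3 + 400.51941*g^2 + 167.6973*g - 148.877)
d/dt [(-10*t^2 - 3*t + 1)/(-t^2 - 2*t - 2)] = (17*t^2 + 42*t + 8)/(t^4 + 4*t^3 + 8*t^2 + 8*t + 4)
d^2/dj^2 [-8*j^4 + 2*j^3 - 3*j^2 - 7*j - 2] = -96*j^2 + 12*j - 6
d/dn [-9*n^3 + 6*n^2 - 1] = 3*n*(4 - 9*n)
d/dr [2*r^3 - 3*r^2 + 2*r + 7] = 6*r^2 - 6*r + 2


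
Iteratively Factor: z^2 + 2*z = (z + 2)*(z)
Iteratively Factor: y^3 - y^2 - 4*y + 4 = (y - 2)*(y^2 + y - 2) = (y - 2)*(y - 1)*(y + 2)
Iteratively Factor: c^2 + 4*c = (c)*(c + 4)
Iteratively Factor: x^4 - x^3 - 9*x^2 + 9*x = (x - 1)*(x^3 - 9*x) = x*(x - 1)*(x^2 - 9) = x*(x - 3)*(x - 1)*(x + 3)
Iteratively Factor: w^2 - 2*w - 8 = (w - 4)*(w + 2)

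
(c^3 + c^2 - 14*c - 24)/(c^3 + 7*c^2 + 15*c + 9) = (c^2 - 2*c - 8)/(c^2 + 4*c + 3)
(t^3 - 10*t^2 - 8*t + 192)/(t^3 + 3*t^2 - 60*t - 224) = (t - 6)/(t + 7)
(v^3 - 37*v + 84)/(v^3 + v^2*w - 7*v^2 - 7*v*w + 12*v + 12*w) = (v + 7)/(v + w)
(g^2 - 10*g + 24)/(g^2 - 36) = (g - 4)/(g + 6)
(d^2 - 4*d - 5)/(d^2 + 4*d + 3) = (d - 5)/(d + 3)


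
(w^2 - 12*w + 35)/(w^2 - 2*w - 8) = (-w^2 + 12*w - 35)/(-w^2 + 2*w + 8)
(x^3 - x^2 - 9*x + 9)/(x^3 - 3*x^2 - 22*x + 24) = (x^2 - 9)/(x^2 - 2*x - 24)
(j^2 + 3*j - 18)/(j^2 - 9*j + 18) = (j + 6)/(j - 6)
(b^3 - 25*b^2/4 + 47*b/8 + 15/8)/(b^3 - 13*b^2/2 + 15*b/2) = (b + 1/4)/b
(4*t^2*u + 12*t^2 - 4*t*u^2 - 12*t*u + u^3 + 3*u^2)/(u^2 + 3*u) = 4*t^2/u - 4*t + u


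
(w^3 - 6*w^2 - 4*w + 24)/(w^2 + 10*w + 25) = (w^3 - 6*w^2 - 4*w + 24)/(w^2 + 10*w + 25)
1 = 1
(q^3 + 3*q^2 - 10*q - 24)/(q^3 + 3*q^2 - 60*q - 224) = (q^2 - q - 6)/(q^2 - q - 56)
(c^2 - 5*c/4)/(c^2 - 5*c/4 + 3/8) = 2*c*(4*c - 5)/(8*c^2 - 10*c + 3)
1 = 1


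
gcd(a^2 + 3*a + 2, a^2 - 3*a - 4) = a + 1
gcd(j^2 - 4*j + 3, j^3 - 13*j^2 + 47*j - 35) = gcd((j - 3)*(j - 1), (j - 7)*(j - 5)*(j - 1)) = j - 1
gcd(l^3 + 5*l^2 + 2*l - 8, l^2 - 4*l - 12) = l + 2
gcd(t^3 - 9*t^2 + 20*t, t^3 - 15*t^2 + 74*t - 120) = t^2 - 9*t + 20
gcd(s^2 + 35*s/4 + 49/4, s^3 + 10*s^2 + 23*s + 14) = s + 7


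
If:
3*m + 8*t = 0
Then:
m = -8*t/3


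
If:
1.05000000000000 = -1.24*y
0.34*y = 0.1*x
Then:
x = -2.88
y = -0.85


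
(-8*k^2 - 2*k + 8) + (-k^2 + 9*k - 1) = -9*k^2 + 7*k + 7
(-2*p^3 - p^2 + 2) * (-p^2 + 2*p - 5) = 2*p^5 - 3*p^4 + 8*p^3 + 3*p^2 + 4*p - 10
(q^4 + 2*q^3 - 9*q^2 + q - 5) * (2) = 2*q^4 + 4*q^3 - 18*q^2 + 2*q - 10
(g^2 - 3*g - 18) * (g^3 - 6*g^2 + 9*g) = g^5 - 9*g^4 + 9*g^3 + 81*g^2 - 162*g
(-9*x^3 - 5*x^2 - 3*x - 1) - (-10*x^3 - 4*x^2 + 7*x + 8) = x^3 - x^2 - 10*x - 9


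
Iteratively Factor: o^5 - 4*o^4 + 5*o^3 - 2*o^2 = (o - 1)*(o^4 - 3*o^3 + 2*o^2) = o*(o - 1)*(o^3 - 3*o^2 + 2*o) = o*(o - 2)*(o - 1)*(o^2 - o) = o*(o - 2)*(o - 1)^2*(o)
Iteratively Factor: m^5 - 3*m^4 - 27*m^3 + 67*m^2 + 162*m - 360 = (m - 3)*(m^4 - 27*m^2 - 14*m + 120) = (m - 3)*(m - 2)*(m^3 + 2*m^2 - 23*m - 60) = (m - 3)*(m - 2)*(m + 4)*(m^2 - 2*m - 15) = (m - 3)*(m - 2)*(m + 3)*(m + 4)*(m - 5)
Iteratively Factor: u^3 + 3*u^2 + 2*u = (u + 1)*(u^2 + 2*u) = u*(u + 1)*(u + 2)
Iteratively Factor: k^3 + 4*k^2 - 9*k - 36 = (k + 3)*(k^2 + k - 12) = (k - 3)*(k + 3)*(k + 4)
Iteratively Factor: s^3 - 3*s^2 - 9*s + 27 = (s + 3)*(s^2 - 6*s + 9) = (s - 3)*(s + 3)*(s - 3)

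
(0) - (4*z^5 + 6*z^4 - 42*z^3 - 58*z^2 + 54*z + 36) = -4*z^5 - 6*z^4 + 42*z^3 + 58*z^2 - 54*z - 36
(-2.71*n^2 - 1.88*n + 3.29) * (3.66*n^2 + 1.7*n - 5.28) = -9.9186*n^4 - 11.4878*n^3 + 23.1542*n^2 + 15.5194*n - 17.3712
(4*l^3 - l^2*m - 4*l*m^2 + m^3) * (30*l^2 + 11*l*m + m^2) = 120*l^5 + 14*l^4*m - 127*l^3*m^2 - 15*l^2*m^3 + 7*l*m^4 + m^5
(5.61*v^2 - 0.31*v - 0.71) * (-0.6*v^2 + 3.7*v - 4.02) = -3.366*v^4 + 20.943*v^3 - 23.2732*v^2 - 1.3808*v + 2.8542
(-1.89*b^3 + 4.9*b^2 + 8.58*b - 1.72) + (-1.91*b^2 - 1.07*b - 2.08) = -1.89*b^3 + 2.99*b^2 + 7.51*b - 3.8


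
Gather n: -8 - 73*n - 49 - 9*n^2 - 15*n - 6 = -9*n^2 - 88*n - 63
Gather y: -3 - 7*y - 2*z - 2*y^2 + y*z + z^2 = -2*y^2 + y*(z - 7) + z^2 - 2*z - 3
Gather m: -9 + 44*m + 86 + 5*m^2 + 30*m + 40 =5*m^2 + 74*m + 117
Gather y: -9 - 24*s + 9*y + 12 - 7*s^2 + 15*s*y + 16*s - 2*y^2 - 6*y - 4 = -7*s^2 - 8*s - 2*y^2 + y*(15*s + 3) - 1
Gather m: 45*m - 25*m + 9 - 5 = 20*m + 4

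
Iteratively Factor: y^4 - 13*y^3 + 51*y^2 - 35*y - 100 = (y - 5)*(y^3 - 8*y^2 + 11*y + 20) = (y - 5)^2*(y^2 - 3*y - 4) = (y - 5)^2*(y - 4)*(y + 1)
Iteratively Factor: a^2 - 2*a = (a)*(a - 2)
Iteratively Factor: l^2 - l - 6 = (l - 3)*(l + 2)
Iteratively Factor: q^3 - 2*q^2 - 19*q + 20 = (q - 1)*(q^2 - q - 20) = (q - 5)*(q - 1)*(q + 4)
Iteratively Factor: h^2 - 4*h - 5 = (h + 1)*(h - 5)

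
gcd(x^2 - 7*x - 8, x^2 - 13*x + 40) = x - 8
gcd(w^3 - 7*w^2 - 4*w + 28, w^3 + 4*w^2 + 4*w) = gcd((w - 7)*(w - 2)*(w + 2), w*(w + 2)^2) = w + 2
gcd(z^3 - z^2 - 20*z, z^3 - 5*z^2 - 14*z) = z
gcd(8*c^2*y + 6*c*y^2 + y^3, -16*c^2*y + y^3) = 4*c*y + y^2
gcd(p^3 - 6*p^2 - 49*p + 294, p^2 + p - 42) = p^2 + p - 42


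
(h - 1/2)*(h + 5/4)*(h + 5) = h^3 + 23*h^2/4 + 25*h/8 - 25/8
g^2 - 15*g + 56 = (g - 8)*(g - 7)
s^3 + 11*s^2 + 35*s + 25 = (s + 1)*(s + 5)^2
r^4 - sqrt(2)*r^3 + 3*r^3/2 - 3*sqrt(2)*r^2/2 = r^2*(r + 3/2)*(r - sqrt(2))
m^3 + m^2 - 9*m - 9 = (m - 3)*(m + 1)*(m + 3)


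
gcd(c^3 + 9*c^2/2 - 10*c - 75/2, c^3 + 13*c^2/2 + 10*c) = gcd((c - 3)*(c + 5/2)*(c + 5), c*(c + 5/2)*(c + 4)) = c + 5/2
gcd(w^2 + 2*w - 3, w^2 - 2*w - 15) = w + 3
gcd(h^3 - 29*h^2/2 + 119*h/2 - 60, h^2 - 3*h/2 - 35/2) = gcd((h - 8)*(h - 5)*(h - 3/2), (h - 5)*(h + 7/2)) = h - 5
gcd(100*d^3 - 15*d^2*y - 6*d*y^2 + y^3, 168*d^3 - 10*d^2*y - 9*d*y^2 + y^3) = 4*d + y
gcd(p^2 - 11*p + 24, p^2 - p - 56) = p - 8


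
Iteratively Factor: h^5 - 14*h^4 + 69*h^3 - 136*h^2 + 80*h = (h - 4)*(h^4 - 10*h^3 + 29*h^2 - 20*h) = (h - 4)^2*(h^3 - 6*h^2 + 5*h) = (h - 4)^2*(h - 1)*(h^2 - 5*h) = h*(h - 4)^2*(h - 1)*(h - 5)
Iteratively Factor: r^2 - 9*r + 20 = (r - 4)*(r - 5)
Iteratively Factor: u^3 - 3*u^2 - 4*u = (u - 4)*(u^2 + u) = (u - 4)*(u + 1)*(u)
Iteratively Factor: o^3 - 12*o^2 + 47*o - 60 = (o - 5)*(o^2 - 7*o + 12) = (o - 5)*(o - 4)*(o - 3)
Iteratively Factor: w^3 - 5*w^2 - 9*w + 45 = (w + 3)*(w^2 - 8*w + 15) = (w - 5)*(w + 3)*(w - 3)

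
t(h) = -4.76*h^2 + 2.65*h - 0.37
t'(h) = 2.65 - 9.52*h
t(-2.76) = -43.94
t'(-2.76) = 28.93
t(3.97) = -64.87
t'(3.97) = -35.14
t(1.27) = -4.68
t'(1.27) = -9.44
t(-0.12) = -0.76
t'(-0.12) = 3.79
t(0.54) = -0.33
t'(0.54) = -2.49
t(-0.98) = -7.54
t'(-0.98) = 11.98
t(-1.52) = -15.40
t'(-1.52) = 17.12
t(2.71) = -28.15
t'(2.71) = -23.15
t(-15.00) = -1111.12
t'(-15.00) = 145.45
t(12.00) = -654.01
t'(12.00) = -111.59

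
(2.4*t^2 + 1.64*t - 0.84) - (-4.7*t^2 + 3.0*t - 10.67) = 7.1*t^2 - 1.36*t + 9.83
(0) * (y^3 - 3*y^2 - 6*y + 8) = 0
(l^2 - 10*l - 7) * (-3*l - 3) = -3*l^3 + 27*l^2 + 51*l + 21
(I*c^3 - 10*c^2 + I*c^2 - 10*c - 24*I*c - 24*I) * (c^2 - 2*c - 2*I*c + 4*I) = I*c^5 - 8*c^4 - I*c^4 + 8*c^3 - 6*I*c^3 - 32*c^2 + 4*I*c^2 + 48*c + 8*I*c + 96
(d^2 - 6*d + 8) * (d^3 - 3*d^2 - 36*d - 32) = d^5 - 9*d^4 - 10*d^3 + 160*d^2 - 96*d - 256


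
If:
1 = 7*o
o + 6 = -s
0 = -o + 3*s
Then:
No Solution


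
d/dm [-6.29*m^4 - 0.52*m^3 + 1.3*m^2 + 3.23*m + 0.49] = -25.16*m^3 - 1.56*m^2 + 2.6*m + 3.23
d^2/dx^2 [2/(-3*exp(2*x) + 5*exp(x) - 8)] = 2*(-2*(6*exp(x) - 5)^2*exp(x) + (12*exp(x) - 5)*(3*exp(2*x) - 5*exp(x) + 8))*exp(x)/(3*exp(2*x) - 5*exp(x) + 8)^3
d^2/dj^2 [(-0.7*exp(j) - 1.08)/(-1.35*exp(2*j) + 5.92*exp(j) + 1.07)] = (1.27575*exp(4*j) + 13.4676*exp(3*j) - 19.82718*exp(2*j) + 39.656272*exp(j) - 6.039722)*exp(j)/(2.460375*exp(6*j) - 32.3676*exp(5*j) + 136.087695*exp(4*j) - 156.166048*exp(3*j) - 107.862099*exp(2*j) - 20.333424*exp(j) - 1.225043)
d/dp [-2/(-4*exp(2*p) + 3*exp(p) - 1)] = (6 - 16*exp(p))*exp(p)/(4*exp(2*p) - 3*exp(p) + 1)^2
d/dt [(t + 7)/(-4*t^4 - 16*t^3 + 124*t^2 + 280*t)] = (3*t^2 - 6*t - 10)/(4*t^2*(t^4 - 6*t^3 - 11*t^2 + 60*t + 100))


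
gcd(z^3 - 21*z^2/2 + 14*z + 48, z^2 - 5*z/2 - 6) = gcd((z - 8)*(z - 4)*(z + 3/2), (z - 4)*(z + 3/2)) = z^2 - 5*z/2 - 6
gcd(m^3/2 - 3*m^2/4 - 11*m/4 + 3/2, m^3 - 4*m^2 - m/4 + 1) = m - 1/2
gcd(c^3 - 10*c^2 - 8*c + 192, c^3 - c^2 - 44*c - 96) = c^2 - 4*c - 32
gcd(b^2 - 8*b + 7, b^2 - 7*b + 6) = b - 1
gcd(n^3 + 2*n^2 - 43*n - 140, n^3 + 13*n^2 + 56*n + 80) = n^2 + 9*n + 20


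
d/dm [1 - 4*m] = -4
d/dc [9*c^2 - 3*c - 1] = 18*c - 3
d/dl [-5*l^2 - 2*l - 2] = -10*l - 2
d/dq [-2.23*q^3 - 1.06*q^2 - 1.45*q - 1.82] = -6.69*q^2 - 2.12*q - 1.45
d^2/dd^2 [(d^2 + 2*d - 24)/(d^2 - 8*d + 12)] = 4*(5*d^3 - 54*d^2 + 252*d - 456)/(d^6 - 24*d^5 + 228*d^4 - 1088*d^3 + 2736*d^2 - 3456*d + 1728)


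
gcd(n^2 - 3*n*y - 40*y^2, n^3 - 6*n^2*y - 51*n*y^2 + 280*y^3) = -n + 8*y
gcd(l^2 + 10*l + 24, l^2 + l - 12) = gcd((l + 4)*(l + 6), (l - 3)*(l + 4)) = l + 4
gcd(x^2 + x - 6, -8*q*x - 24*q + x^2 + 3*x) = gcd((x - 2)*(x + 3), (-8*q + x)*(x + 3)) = x + 3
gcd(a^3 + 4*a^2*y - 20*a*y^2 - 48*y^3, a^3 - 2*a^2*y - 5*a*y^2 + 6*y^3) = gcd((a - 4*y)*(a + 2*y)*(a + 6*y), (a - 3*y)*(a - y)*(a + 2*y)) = a + 2*y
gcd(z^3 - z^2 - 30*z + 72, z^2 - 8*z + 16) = z - 4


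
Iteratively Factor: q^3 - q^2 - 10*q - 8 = (q + 1)*(q^2 - 2*q - 8) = (q + 1)*(q + 2)*(q - 4)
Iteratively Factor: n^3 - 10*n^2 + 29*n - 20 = (n - 5)*(n^2 - 5*n + 4) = (n - 5)*(n - 1)*(n - 4)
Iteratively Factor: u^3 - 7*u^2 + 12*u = (u)*(u^2 - 7*u + 12) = u*(u - 3)*(u - 4)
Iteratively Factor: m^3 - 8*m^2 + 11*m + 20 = (m - 4)*(m^2 - 4*m - 5) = (m - 5)*(m - 4)*(m + 1)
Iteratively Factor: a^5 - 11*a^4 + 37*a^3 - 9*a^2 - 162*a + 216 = (a - 4)*(a^4 - 7*a^3 + 9*a^2 + 27*a - 54) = (a - 4)*(a - 3)*(a^3 - 4*a^2 - 3*a + 18) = (a - 4)*(a - 3)*(a + 2)*(a^2 - 6*a + 9) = (a - 4)*(a - 3)^2*(a + 2)*(a - 3)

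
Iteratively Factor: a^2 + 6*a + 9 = (a + 3)*(a + 3)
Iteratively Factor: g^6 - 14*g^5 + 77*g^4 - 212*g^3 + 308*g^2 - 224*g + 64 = (g - 1)*(g^5 - 13*g^4 + 64*g^3 - 148*g^2 + 160*g - 64) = (g - 2)*(g - 1)*(g^4 - 11*g^3 + 42*g^2 - 64*g + 32) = (g - 2)^2*(g - 1)*(g^3 - 9*g^2 + 24*g - 16) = (g - 4)*(g - 2)^2*(g - 1)*(g^2 - 5*g + 4) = (g - 4)*(g - 2)^2*(g - 1)^2*(g - 4)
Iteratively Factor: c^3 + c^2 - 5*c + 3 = (c + 3)*(c^2 - 2*c + 1) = (c - 1)*(c + 3)*(c - 1)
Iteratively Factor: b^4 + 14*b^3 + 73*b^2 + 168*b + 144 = (b + 3)*(b^3 + 11*b^2 + 40*b + 48) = (b + 3)^2*(b^2 + 8*b + 16) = (b + 3)^2*(b + 4)*(b + 4)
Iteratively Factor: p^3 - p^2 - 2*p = (p + 1)*(p^2 - 2*p) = (p - 2)*(p + 1)*(p)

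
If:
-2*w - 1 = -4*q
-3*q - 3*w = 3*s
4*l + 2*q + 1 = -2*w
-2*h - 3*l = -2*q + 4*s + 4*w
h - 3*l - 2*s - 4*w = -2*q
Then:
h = -7/13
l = 2/13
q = -4/39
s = 21/26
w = -55/78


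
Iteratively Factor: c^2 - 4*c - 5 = (c + 1)*(c - 5)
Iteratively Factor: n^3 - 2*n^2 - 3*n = (n - 3)*(n^2 + n) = n*(n - 3)*(n + 1)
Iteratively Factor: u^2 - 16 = (u + 4)*(u - 4)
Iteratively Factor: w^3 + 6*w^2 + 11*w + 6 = (w + 2)*(w^2 + 4*w + 3) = (w + 1)*(w + 2)*(w + 3)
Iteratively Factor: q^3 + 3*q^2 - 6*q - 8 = (q + 1)*(q^2 + 2*q - 8) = (q + 1)*(q + 4)*(q - 2)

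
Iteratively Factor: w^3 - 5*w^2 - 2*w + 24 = (w + 2)*(w^2 - 7*w + 12) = (w - 4)*(w + 2)*(w - 3)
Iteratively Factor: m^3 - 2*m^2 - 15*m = (m + 3)*(m^2 - 5*m) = (m - 5)*(m + 3)*(m)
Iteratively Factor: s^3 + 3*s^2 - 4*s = (s - 1)*(s^2 + 4*s) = (s - 1)*(s + 4)*(s)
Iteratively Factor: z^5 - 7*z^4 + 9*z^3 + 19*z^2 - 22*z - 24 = (z - 3)*(z^4 - 4*z^3 - 3*z^2 + 10*z + 8) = (z - 4)*(z - 3)*(z^3 - 3*z - 2) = (z - 4)*(z - 3)*(z - 2)*(z^2 + 2*z + 1) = (z - 4)*(z - 3)*(z - 2)*(z + 1)*(z + 1)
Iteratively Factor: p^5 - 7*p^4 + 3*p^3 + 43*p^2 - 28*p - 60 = (p - 2)*(p^4 - 5*p^3 - 7*p^2 + 29*p + 30) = (p - 3)*(p - 2)*(p^3 - 2*p^2 - 13*p - 10) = (p - 3)*(p - 2)*(p + 1)*(p^2 - 3*p - 10) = (p - 3)*(p - 2)*(p + 1)*(p + 2)*(p - 5)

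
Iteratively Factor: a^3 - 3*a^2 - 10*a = (a + 2)*(a^2 - 5*a) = (a - 5)*(a + 2)*(a)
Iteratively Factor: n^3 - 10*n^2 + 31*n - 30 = (n - 2)*(n^2 - 8*n + 15) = (n - 5)*(n - 2)*(n - 3)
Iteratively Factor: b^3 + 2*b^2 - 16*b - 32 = (b - 4)*(b^2 + 6*b + 8) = (b - 4)*(b + 2)*(b + 4)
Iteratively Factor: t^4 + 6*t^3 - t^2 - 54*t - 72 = (t - 3)*(t^3 + 9*t^2 + 26*t + 24) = (t - 3)*(t + 3)*(t^2 + 6*t + 8) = (t - 3)*(t + 3)*(t + 4)*(t + 2)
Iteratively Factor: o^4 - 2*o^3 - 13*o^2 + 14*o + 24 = (o - 4)*(o^3 + 2*o^2 - 5*o - 6) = (o - 4)*(o + 3)*(o^2 - o - 2) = (o - 4)*(o + 1)*(o + 3)*(o - 2)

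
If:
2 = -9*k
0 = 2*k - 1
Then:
No Solution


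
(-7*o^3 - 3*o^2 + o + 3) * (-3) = 21*o^3 + 9*o^2 - 3*o - 9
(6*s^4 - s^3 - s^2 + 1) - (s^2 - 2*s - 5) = 6*s^4 - s^3 - 2*s^2 + 2*s + 6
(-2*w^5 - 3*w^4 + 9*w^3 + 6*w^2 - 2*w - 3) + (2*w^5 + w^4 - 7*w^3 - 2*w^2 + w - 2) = -2*w^4 + 2*w^3 + 4*w^2 - w - 5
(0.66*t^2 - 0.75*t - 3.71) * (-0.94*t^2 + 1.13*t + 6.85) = -0.6204*t^4 + 1.4508*t^3 + 7.1609*t^2 - 9.3298*t - 25.4135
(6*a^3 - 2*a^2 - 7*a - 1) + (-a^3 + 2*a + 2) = 5*a^3 - 2*a^2 - 5*a + 1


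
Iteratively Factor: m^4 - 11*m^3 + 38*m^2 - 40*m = (m - 5)*(m^3 - 6*m^2 + 8*m) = (m - 5)*(m - 4)*(m^2 - 2*m) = (m - 5)*(m - 4)*(m - 2)*(m)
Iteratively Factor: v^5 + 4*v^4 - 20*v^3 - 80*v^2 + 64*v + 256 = (v + 4)*(v^4 - 20*v^2 + 64) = (v - 4)*(v + 4)*(v^3 + 4*v^2 - 4*v - 16) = (v - 4)*(v - 2)*(v + 4)*(v^2 + 6*v + 8) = (v - 4)*(v - 2)*(v + 4)^2*(v + 2)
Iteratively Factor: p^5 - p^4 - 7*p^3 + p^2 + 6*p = (p)*(p^4 - p^3 - 7*p^2 + p + 6) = p*(p + 1)*(p^3 - 2*p^2 - 5*p + 6) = p*(p - 3)*(p + 1)*(p^2 + p - 2) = p*(p - 3)*(p + 1)*(p + 2)*(p - 1)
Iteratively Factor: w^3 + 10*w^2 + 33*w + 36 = (w + 3)*(w^2 + 7*w + 12) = (w + 3)*(w + 4)*(w + 3)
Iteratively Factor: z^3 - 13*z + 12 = (z - 3)*(z^2 + 3*z - 4) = (z - 3)*(z - 1)*(z + 4)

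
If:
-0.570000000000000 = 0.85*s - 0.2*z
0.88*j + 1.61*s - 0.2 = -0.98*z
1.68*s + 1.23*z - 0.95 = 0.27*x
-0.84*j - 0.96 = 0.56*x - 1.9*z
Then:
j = -17.42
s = 2.20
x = 65.88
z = 12.22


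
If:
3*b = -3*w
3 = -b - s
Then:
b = -w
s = w - 3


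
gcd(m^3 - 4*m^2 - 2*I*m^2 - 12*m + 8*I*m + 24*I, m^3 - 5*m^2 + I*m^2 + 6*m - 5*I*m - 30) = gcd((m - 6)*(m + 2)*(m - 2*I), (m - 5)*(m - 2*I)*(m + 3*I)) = m - 2*I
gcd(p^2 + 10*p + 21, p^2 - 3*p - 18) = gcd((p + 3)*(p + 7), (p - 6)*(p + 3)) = p + 3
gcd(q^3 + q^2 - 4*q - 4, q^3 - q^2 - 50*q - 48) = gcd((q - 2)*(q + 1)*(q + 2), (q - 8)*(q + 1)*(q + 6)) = q + 1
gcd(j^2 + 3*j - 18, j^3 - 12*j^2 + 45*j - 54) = j - 3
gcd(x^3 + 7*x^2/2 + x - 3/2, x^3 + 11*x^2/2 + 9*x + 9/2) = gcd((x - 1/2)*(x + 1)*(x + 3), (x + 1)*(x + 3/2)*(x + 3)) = x^2 + 4*x + 3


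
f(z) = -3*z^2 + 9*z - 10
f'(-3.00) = 27.00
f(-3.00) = -64.00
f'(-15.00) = 99.00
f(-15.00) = -820.00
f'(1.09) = 2.46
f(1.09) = -3.75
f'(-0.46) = 11.76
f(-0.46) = -14.77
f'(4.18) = -16.08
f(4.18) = -24.80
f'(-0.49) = 11.94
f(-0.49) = -15.13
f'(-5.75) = 43.50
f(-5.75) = -160.94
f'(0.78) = 4.32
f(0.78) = -4.81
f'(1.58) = -0.48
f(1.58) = -3.27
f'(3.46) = -11.76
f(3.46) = -14.77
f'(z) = 9 - 6*z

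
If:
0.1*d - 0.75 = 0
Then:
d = 7.50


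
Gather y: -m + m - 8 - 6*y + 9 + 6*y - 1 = 0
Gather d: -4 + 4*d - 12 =4*d - 16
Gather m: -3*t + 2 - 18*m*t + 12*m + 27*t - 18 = m*(12 - 18*t) + 24*t - 16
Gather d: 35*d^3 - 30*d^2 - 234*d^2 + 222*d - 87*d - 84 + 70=35*d^3 - 264*d^2 + 135*d - 14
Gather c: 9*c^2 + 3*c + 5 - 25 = 9*c^2 + 3*c - 20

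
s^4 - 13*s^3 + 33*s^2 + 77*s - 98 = (s - 7)^2*(s - 1)*(s + 2)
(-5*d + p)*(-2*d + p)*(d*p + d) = 10*d^3*p + 10*d^3 - 7*d^2*p^2 - 7*d^2*p + d*p^3 + d*p^2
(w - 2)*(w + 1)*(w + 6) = w^3 + 5*w^2 - 8*w - 12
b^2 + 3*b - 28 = (b - 4)*(b + 7)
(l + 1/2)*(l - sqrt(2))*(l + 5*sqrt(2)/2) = l^3 + l^2/2 + 3*sqrt(2)*l^2/2 - 5*l + 3*sqrt(2)*l/4 - 5/2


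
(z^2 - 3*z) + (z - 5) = z^2 - 2*z - 5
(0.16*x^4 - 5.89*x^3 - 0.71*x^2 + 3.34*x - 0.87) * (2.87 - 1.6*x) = -0.256*x^5 + 9.8832*x^4 - 15.7683*x^3 - 7.3817*x^2 + 10.9778*x - 2.4969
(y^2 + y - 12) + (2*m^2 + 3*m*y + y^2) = 2*m^2 + 3*m*y + 2*y^2 + y - 12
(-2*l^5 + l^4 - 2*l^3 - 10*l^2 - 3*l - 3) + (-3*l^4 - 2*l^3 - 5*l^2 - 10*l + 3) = -2*l^5 - 2*l^4 - 4*l^3 - 15*l^2 - 13*l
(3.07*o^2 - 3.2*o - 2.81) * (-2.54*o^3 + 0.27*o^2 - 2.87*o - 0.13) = -7.7978*o^5 + 8.9569*o^4 - 2.5375*o^3 + 8.0262*o^2 + 8.4807*o + 0.3653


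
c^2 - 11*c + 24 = (c - 8)*(c - 3)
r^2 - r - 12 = (r - 4)*(r + 3)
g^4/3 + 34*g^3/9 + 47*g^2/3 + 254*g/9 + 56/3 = (g/3 + 1)*(g + 2)*(g + 7/3)*(g + 4)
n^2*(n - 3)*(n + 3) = n^4 - 9*n^2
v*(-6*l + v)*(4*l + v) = -24*l^2*v - 2*l*v^2 + v^3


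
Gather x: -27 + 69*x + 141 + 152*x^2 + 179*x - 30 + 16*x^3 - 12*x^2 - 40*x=16*x^3 + 140*x^2 + 208*x + 84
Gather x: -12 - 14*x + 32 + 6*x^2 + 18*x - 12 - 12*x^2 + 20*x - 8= -6*x^2 + 24*x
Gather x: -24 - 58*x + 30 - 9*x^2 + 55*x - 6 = -9*x^2 - 3*x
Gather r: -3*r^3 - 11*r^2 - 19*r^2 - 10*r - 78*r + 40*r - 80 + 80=-3*r^3 - 30*r^2 - 48*r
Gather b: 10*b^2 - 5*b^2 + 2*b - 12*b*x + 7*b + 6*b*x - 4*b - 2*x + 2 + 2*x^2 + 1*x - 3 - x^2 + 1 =5*b^2 + b*(5 - 6*x) + x^2 - x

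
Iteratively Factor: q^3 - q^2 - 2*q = (q - 2)*(q^2 + q) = q*(q - 2)*(q + 1)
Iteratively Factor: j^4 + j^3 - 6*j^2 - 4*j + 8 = (j - 1)*(j^3 + 2*j^2 - 4*j - 8) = (j - 1)*(j + 2)*(j^2 - 4) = (j - 2)*(j - 1)*(j + 2)*(j + 2)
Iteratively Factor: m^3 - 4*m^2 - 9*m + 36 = (m - 3)*(m^2 - m - 12) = (m - 4)*(m - 3)*(m + 3)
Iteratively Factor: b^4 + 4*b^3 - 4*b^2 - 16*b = (b)*(b^3 + 4*b^2 - 4*b - 16) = b*(b + 4)*(b^2 - 4) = b*(b + 2)*(b + 4)*(b - 2)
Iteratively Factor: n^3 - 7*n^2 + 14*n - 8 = (n - 4)*(n^2 - 3*n + 2) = (n - 4)*(n - 1)*(n - 2)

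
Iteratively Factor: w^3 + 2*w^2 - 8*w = (w + 4)*(w^2 - 2*w) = (w - 2)*(w + 4)*(w)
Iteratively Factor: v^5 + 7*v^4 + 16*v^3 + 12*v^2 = (v + 2)*(v^4 + 5*v^3 + 6*v^2) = v*(v + 2)*(v^3 + 5*v^2 + 6*v) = v*(v + 2)^2*(v^2 + 3*v) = v^2*(v + 2)^2*(v + 3)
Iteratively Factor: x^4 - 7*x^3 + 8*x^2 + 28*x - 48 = (x - 4)*(x^3 - 3*x^2 - 4*x + 12) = (x - 4)*(x - 3)*(x^2 - 4) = (x - 4)*(x - 3)*(x - 2)*(x + 2)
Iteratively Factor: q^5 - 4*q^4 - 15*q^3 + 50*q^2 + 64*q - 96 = (q - 4)*(q^4 - 15*q^2 - 10*q + 24) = (q - 4)*(q + 2)*(q^3 - 2*q^2 - 11*q + 12) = (q - 4)*(q + 2)*(q + 3)*(q^2 - 5*q + 4) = (q - 4)^2*(q + 2)*(q + 3)*(q - 1)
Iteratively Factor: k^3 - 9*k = (k)*(k^2 - 9) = k*(k + 3)*(k - 3)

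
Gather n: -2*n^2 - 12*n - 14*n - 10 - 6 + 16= -2*n^2 - 26*n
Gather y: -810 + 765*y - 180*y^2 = -180*y^2 + 765*y - 810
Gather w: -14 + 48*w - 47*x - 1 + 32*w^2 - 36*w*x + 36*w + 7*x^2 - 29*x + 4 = 32*w^2 + w*(84 - 36*x) + 7*x^2 - 76*x - 11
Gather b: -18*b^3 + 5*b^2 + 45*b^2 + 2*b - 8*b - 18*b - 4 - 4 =-18*b^3 + 50*b^2 - 24*b - 8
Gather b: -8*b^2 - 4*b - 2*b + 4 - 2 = -8*b^2 - 6*b + 2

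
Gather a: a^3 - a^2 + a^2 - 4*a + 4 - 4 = a^3 - 4*a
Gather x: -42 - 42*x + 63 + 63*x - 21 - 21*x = 0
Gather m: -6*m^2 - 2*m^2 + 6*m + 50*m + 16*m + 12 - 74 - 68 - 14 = -8*m^2 + 72*m - 144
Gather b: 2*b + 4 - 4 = 2*b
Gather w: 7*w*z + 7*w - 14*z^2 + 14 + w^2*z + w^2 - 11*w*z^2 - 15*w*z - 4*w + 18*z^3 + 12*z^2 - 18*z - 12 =w^2*(z + 1) + w*(-11*z^2 - 8*z + 3) + 18*z^3 - 2*z^2 - 18*z + 2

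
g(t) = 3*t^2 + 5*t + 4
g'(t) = 6*t + 5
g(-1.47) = 3.13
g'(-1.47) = -3.82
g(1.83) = 23.20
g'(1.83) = 15.98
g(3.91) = 69.41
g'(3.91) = 28.46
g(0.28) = 5.64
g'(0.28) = 6.68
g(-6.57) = 100.64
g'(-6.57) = -34.42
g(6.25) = 152.44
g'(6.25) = 42.50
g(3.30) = 53.17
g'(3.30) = 24.80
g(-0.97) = 1.97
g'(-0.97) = -0.82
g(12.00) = 496.00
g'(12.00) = 77.00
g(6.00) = 142.00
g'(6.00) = 41.00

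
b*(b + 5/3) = b^2 + 5*b/3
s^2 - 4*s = s*(s - 4)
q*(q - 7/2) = q^2 - 7*q/2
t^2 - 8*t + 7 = (t - 7)*(t - 1)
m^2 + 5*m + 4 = (m + 1)*(m + 4)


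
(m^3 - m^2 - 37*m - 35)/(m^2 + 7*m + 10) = (m^2 - 6*m - 7)/(m + 2)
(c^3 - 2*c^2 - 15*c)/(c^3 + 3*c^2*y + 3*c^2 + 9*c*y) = (c - 5)/(c + 3*y)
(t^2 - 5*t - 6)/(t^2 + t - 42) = (t + 1)/(t + 7)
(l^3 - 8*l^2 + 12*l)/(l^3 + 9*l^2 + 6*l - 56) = l*(l - 6)/(l^2 + 11*l + 28)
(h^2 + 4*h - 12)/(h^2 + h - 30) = (h - 2)/(h - 5)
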